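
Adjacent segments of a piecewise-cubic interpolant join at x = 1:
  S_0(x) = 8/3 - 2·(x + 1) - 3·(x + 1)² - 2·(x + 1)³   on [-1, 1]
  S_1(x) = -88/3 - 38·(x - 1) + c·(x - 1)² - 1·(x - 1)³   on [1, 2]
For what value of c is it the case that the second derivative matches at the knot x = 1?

-15

S_0''(x) = -6 - 12·(x + 1), so S_0''(1) = -30. On the right, S_1''(1) = 2c, so c = -15.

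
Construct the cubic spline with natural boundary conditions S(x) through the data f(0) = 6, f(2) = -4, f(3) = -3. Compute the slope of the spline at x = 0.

Let M_i = S''(x_i). Step sizes h_i = 2, 1; slopes of the chords Δ_i = (y_(i+1) - y_i)/h_i = -5, 1.
  2·M_0 + 6·M_1 + 1·M_2 = 6(Δ_1 - Δ_0) = 36
Natural end conditions: M_0 = M_2 = 0.
Solving: M_0 = 0, M_1 = 6, M_2 = 0.
On [0, 2], S'(x) = b_0 + 2c_0·x + 3d_0·x² with b_0 = Δ_0 - h_0(2M_0 + M_1)/6 = -7, c_0 = M_0/2 = 0, d_0 = (M_1 - M_0)/(6h_0) = 1/2. So S'(0) = -7.

-7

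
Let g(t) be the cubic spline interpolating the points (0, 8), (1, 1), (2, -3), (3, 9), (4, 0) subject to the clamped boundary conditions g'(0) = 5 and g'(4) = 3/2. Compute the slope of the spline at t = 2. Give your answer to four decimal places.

9.0357

Write M_i for g''(x_i). With h_i = 1, 1, 1, 1 and divided differences Δ_i = -7, -4, 12, -9, the continuity of g' gives the tridiagonal system
  1·M_0 + 4·M_1 + 1·M_2 = 6(Δ_1 - Δ_0) = 18
  1·M_1 + 4·M_2 + 1·M_3 = 6(Δ_2 - Δ_1) = 96
  1·M_2 + 4·M_3 + 1·M_4 = 6(Δ_3 - Δ_2) = -126
Clamped end conditions give two more equations: 2h_0·M_0 + h_0·M_1 = 6(Δ_0 - g'(0)) = -72 and h_3·M_3 + 2h_3·M_4 = 6(g'(4) - Δ_3) = 63.
Solving: M_0 = -2155/56, M_1 = 139/28, M_2 = 293/8, M_3 = -1553/28, M_4 = 3317/56.
On [2, 3], g'(t) = b_2 + 2c_2·(t - 2) + 3d_2·(t - 2)² with b_2 = Δ_2 - h_2(2M_2 + M_3)/6 = 253/28, c_2 = M_2/2 = 293/16, d_2 = (M_3 - M_2)/(6h_2) = -1719/112. So g'(2) = 253/28.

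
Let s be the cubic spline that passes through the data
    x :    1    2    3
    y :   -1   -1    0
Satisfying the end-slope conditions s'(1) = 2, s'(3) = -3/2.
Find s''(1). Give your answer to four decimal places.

Let m_i = s''(x_i). Step sizes h_i = 1, 1; slopes of the chords Δ_i = (y_(i+1) - y_i)/h_i = 0, 1.
  1·m_0 + 4·m_1 + 1·m_2 = 6(Δ_1 - Δ_0) = 6
Clamped end conditions give two more equations: 2h_0·m_0 + h_0·m_1 = 6(Δ_0 - s'(1)) = -12 and h_1·m_1 + 2h_1·m_2 = 6(s'(3) - Δ_1) = -15.
Solving: m_0 = -37/4, m_1 = 13/2, m_2 = -43/4.

-9.2500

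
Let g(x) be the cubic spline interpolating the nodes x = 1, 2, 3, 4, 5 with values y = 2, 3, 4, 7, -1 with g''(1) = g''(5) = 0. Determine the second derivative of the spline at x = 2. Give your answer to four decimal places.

-2.0357

Let σ_i = g''(x_i). Step sizes h_i = 1, 1, 1, 1; slopes of the chords Δ_i = (y_(i+1) - y_i)/h_i = 1, 1, 3, -8.
  1·σ_0 + 4·σ_1 + 1·σ_2 = 6(Δ_1 - Δ_0) = 0
  1·σ_1 + 4·σ_2 + 1·σ_3 = 6(Δ_2 - Δ_1) = 12
  1·σ_2 + 4·σ_3 + 1·σ_4 = 6(Δ_3 - Δ_2) = -66
Natural end conditions: σ_0 = σ_4 = 0.
Solving: σ_0 = 0, σ_1 = -57/28, σ_2 = 57/7, σ_3 = -519/28, σ_4 = 0.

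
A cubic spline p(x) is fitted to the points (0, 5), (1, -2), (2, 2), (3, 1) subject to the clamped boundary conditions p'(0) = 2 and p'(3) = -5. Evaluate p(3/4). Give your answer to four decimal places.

-0.2688

With M_i denoting the second derivative at x_i, h_i = 1, 1, 1, and Δ_i = (y_(i+1) − y_i)/h_i = -7, 4, -1:
  1·M_0 + 4·M_1 + 1·M_2 = 6(Δ_1 - Δ_0) = 66
  1·M_1 + 4·M_2 + 1·M_3 = 6(Δ_2 - Δ_1) = -30
Clamped end conditions give two more equations: 2h_0·M_0 + h_0·M_1 = 6(Δ_0 - p'(0)) = -54 and h_2·M_2 + 2h_2·M_3 = 6(p'(3) - Δ_2) = -24.
Hence M_0 = -634/15, M_1 = 458/15, M_2 = -208/15, M_3 = -76/15.
On [0, 1], p(x) = 5 + 2·x - 317/15·x² + 182/15·x³.
With x = 3/4: p(3/4) = -43/160.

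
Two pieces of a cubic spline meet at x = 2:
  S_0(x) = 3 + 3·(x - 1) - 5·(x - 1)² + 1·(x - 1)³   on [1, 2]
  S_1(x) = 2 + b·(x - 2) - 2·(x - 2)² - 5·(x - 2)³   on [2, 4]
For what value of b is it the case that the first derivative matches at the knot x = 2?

-4

S_0'(x) = 3 - 10·(x - 1) + 3·(x - 1)², so S_0'(2) = -4. On the right, S_1'(2) = b, so b = -4.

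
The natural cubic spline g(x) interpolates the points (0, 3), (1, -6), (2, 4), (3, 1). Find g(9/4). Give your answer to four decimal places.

4.8031

Put M_i = g'' at the i-th knot. Here h = (1, 1, 1) and Δ = (-9, 10, -3), so the interior equations h_(i-1)·M_(i-1) + 2(h_(i-1)+h_i)·M_i + h_i·M_(i+1) = 6(Δ_i − Δ_(i-1)) read
  1·M_0 + 4·M_1 + 1·M_2 = 6(Δ_1 - Δ_0) = 114
  1·M_1 + 4·M_2 + 1·M_3 = 6(Δ_2 - Δ_1) = -78
Natural end conditions: M_0 = M_3 = 0.
Hence M_0 = 0, M_1 = 178/5, M_2 = -142/5, M_3 = 0.
On [2, 3], g(x) = 4 + 97/15·(x - 2) - 71/5·(x - 2)² + 71/15·(x - 2)³.
With (x - 2) = 1/4: g(9/4) = 1537/320.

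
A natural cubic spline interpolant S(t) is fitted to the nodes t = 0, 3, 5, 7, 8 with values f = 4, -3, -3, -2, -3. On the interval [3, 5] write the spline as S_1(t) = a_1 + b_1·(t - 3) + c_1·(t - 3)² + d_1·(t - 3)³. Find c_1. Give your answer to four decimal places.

0.6538

Write M_i for S''(x_i). With h_i = 3, 2, 2, 1 and divided differences Δ_i = -7/3, 0, 1/2, -1, the continuity of S' gives the tridiagonal system
  3·M_0 + 10·M_1 + 2·M_2 = 6(Δ_1 - Δ_0) = 14
  2·M_1 + 8·M_2 + 2·M_3 = 6(Δ_2 - Δ_1) = 3
  2·M_2 + 6·M_3 + 1·M_4 = 6(Δ_3 - Δ_2) = -9
Natural end conditions: M_0 = M_4 = 0.
Forward elimination and back-substitution give M_0 = 0, M_1 = 17/13, M_2 = 6/13, M_3 = -43/26, M_4 = 0.
On [3, 5], with S_1(t) = a_1 + b_1·(t - 3) + c_1·(t - 3)² + d_1·(t - 3)³: c_1 = M_1/2 = 17/26, d_1 = (M_2 - M_1)/(6h_1) = -11/156, b_1 = Δ_1 - h_1(2M_1 + M_2)/6 = -40/39.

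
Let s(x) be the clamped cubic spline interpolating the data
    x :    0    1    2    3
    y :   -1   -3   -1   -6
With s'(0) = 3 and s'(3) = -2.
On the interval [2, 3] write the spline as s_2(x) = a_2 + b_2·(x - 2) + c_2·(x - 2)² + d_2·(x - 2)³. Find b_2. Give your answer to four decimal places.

Write m_i for s''(x_i). With h_i = 1, 1, 1 and divided differences Δ_i = -2, 2, -5, the continuity of s' gives the tridiagonal system
  1·m_0 + 4·m_1 + 1·m_2 = 6(Δ_1 - Δ_0) = 24
  1·m_1 + 4·m_2 + 1·m_3 = 6(Δ_2 - Δ_1) = -42
Clamped end conditions give two more equations: 2h_0·m_0 + h_0·m_1 = 6(Δ_0 - s'(0)) = -30 and h_2·m_2 + 2h_2·m_3 = 6(s'(3) - Δ_2) = 18.
Forward elimination and back-substitution give m_0 = -70/3, m_1 = 50/3, m_2 = -58/3, m_3 = 56/3.
On [2, 3], with s_2(x) = a_2 + b_2·(x - 2) + c_2·(x - 2)² + d_2·(x - 2)³: c_2 = m_2/2 = -29/3, d_2 = (m_3 - m_2)/(6h_2) = 19/3, b_2 = Δ_2 - h_2(2m_2 + m_3)/6 = -5/3.

-1.6667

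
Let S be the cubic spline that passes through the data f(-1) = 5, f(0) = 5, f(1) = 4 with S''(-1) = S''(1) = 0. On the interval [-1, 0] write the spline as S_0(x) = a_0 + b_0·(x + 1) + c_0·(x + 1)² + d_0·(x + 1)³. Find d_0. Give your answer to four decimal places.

Put m_i = S'' at the i-th knot. Here h = (1, 1) and Δ = (0, -1), so the interior equations h_(i-1)·m_(i-1) + 2(h_(i-1)+h_i)·m_i + h_i·m_(i+1) = 6(Δ_i − Δ_(i-1)) read
  1·m_0 + 4·m_1 + 1·m_2 = 6(Δ_1 - Δ_0) = -6
Natural end conditions: m_0 = m_2 = 0.
Solving: m_0 = 0, m_1 = -3/2, m_2 = 0.
On [-1, 0], with S_0(x) = a_0 + b_0·(x + 1) + c_0·(x + 1)² + d_0·(x + 1)³: c_0 = m_0/2 = 0, d_0 = (m_1 - m_0)/(6h_0) = -1/4, b_0 = Δ_0 - h_0(2m_0 + m_1)/6 = 1/4.

-0.2500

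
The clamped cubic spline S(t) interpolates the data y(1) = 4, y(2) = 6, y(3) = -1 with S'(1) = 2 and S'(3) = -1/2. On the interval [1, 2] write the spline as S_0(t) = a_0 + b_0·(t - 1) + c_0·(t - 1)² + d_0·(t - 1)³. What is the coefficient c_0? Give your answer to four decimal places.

Write M_i for S''(x_i). With h_i = 1, 1 and divided differences Δ_i = 2, -7, the continuity of S' gives the tridiagonal system
  1·M_0 + 4·M_1 + 1·M_2 = 6(Δ_1 - Δ_0) = -54
Clamped end conditions give two more equations: 2h_0·M_0 + h_0·M_1 = 6(Δ_0 - S'(1)) = 0 and h_1·M_1 + 2h_1·M_2 = 6(S'(3) - Δ_1) = 39.
Forward elimination and back-substitution give M_0 = 49/4, M_1 = -49/2, M_2 = 127/4.
On [1, 2], with S_0(t) = a_0 + b_0·(t - 1) + c_0·(t - 1)² + d_0·(t - 1)³: c_0 = M_0/2 = 49/8, d_0 = (M_1 - M_0)/(6h_0) = -49/8, b_0 = Δ_0 - h_0(2M_0 + M_1)/6 = 2.

6.1250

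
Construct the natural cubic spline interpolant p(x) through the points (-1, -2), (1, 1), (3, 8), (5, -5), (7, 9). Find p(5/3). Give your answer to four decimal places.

Let σ_i = p''(x_i). Step sizes h_i = 2, 2, 2, 2; slopes of the chords Δ_i = (y_(i+1) - y_i)/h_i = 3/2, 7/2, -13/2, 7.
  2·σ_0 + 8·σ_1 + 2·σ_2 = 6(Δ_1 - Δ_0) = 12
  2·σ_1 + 8·σ_2 + 2·σ_3 = 6(Δ_2 - Δ_1) = -60
  2·σ_2 + 8·σ_3 + 2·σ_4 = 6(Δ_3 - Δ_2) = 81
Natural end conditions: σ_0 = σ_4 = 0.
Forward elimination and back-substitution give σ_0 = 0, σ_1 = 501/112, σ_2 = -333/28, σ_3 = 1467/112, σ_4 = 0.
On [1, 3], p(x) = 1 + 251/56·(x - 1) + 501/224·(x - 1)² - 611/448·(x - 1)³.
With (x - 1) = 2/3: p(5/3) = 3461/756.

4.5780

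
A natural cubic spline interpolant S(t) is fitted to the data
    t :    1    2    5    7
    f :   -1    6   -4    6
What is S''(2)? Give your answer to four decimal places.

-10.8451

With M_i denoting the second derivative at x_i, h_i = 1, 3, 2, and Δ_i = (y_(i+1) − y_i)/h_i = 7, -10/3, 5:
  1·M_0 + 8·M_1 + 3·M_2 = 6(Δ_1 - Δ_0) = -62
  3·M_1 + 10·M_2 + 2·M_3 = 6(Δ_2 - Δ_1) = 50
Natural end conditions: M_0 = M_3 = 0.
Solving: M_0 = 0, M_1 = -770/71, M_2 = 586/71, M_3 = 0.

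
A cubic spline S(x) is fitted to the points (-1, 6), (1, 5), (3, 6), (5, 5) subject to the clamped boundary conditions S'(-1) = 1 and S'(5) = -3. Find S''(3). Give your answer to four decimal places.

Put m_i = S'' at the i-th knot. Here h = (2, 2, 2) and Δ = (-1/2, 1/2, -1/2), so the interior equations h_(i-1)·m_(i-1) + 2(h_(i-1)+h_i)·m_i + h_i·m_(i+1) = 6(Δ_i − Δ_(i-1)) read
  2·m_0 + 8·m_1 + 2·m_2 = 6(Δ_1 - Δ_0) = 6
  2·m_1 + 8·m_2 + 2·m_3 = 6(Δ_2 - Δ_1) = -6
Clamped end conditions give two more equations: 2h_0·m_0 + h_0·m_1 = 6(Δ_0 - S'(-1)) = -9 and h_2·m_2 + 2h_2·m_3 = 6(S'(5) - Δ_2) = -15.
Solving: m_0 = -91/30, m_1 = 47/30, m_2 = -7/30, m_3 = -109/30.

-0.2333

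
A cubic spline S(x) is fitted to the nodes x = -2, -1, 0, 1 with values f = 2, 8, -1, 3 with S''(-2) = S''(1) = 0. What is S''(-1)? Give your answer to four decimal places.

-29.2000

Put σ_i = S'' at the i-th knot. Here h = (1, 1, 1) and Δ = (6, -9, 4), so the interior equations h_(i-1)·σ_(i-1) + 2(h_(i-1)+h_i)·σ_i + h_i·σ_(i+1) = 6(Δ_i − Δ_(i-1)) read
  1·σ_0 + 4·σ_1 + 1·σ_2 = 6(Δ_1 - Δ_0) = -90
  1·σ_1 + 4·σ_2 + 1·σ_3 = 6(Δ_2 - Δ_1) = 78
Natural end conditions: σ_0 = σ_3 = 0.
Forward elimination and back-substitution give σ_0 = 0, σ_1 = -146/5, σ_2 = 134/5, σ_3 = 0.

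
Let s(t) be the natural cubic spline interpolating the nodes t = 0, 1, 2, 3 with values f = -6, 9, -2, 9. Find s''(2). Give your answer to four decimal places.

45.6000

With M_i denoting the second derivative at x_i, h_i = 1, 1, 1, and Δ_i = (y_(i+1) − y_i)/h_i = 15, -11, 11:
  1·M_0 + 4·M_1 + 1·M_2 = 6(Δ_1 - Δ_0) = -156
  1·M_1 + 4·M_2 + 1·M_3 = 6(Δ_2 - Δ_1) = 132
Natural end conditions: M_0 = M_3 = 0.
Forward elimination and back-substitution give M_0 = 0, M_1 = -252/5, M_2 = 228/5, M_3 = 0.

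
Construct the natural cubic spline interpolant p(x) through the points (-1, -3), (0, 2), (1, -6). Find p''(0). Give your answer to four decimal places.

-19.5000

Put M_i = p'' at the i-th knot. Here h = (1, 1) and Δ = (5, -8), so the interior equations h_(i-1)·M_(i-1) + 2(h_(i-1)+h_i)·M_i + h_i·M_(i+1) = 6(Δ_i − Δ_(i-1)) read
  1·M_0 + 4·M_1 + 1·M_2 = 6(Δ_1 - Δ_0) = -78
Natural end conditions: M_0 = M_2 = 0.
Solving: M_0 = 0, M_1 = -39/2, M_2 = 0.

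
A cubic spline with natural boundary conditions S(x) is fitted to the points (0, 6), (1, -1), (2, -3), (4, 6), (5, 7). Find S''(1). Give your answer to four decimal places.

With M_i denoting the second derivative at x_i, h_i = 1, 1, 2, 1, and Δ_i = (y_(i+1) − y_i)/h_i = -7, -2, 9/2, 1:
  1·M_0 + 4·M_1 + 1·M_2 = 6(Δ_1 - Δ_0) = 30
  1·M_1 + 6·M_2 + 2·M_3 = 6(Δ_2 - Δ_1) = 39
  2·M_2 + 6·M_3 + 1·M_4 = 6(Δ_3 - Δ_2) = -21
Natural end conditions: M_0 = M_4 = 0.
Forward elimination and back-substitution give M_0 = 0, M_1 = 342/61, M_2 = 462/61, M_3 = -735/122, M_4 = 0.

5.6066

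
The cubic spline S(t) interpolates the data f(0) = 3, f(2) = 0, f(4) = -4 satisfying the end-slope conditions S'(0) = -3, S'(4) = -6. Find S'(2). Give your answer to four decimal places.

-0.3750

Put σ_i = S'' at the i-th knot. Here h = (2, 2) and Δ = (-3/2, -2), so the interior equations h_(i-1)·σ_(i-1) + 2(h_(i-1)+h_i)·σ_i + h_i·σ_(i+1) = 6(Δ_i − Δ_(i-1)) read
  2·σ_0 + 8·σ_1 + 2·σ_2 = 6(Δ_1 - Δ_0) = -3
Clamped end conditions give two more equations: 2h_0·σ_0 + h_0·σ_1 = 6(Δ_0 - S'(0)) = 9 and h_1·σ_1 + 2h_1·σ_2 = 6(S'(4) - Δ_1) = -24.
Forward elimination and back-substitution give σ_0 = 15/8, σ_1 = 3/4, σ_2 = -51/8.
On [2, 4], S'(t) = b_1 + 2c_1·(t - 2) + 3d_1·(t - 2)² with b_1 = Δ_1 - h_1(2σ_1 + σ_2)/6 = -3/8, c_1 = σ_1/2 = 3/8, d_1 = (σ_2 - σ_1)/(6h_1) = -19/32. So S'(2) = -3/8.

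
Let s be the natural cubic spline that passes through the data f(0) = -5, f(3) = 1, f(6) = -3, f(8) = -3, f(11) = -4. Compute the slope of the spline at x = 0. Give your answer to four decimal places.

With M_i denoting the second derivative at x_i, h_i = 3, 3, 2, 3, and Δ_i = (y_(i+1) − y_i)/h_i = 2, -4/3, 0, -1/3:
  3·M_0 + 12·M_1 + 3·M_2 = 6(Δ_1 - Δ_0) = -20
  3·M_1 + 10·M_2 + 2·M_3 = 6(Δ_2 - Δ_1) = 8
  2·M_2 + 10·M_3 + 3·M_4 = 6(Δ_3 - Δ_2) = -2
Natural end conditions: M_0 = M_4 = 0.
Hence M_0 = 0, M_1 = -362/177, M_2 = 268/177, M_3 = -89/177, M_4 = 0.
On [0, 3], s'(x) = b_0 + 2c_0·x + 3d_0·x² with b_0 = Δ_0 - h_0(2M_0 + M_1)/6 = 535/177, c_0 = M_0/2 = 0, d_0 = (M_1 - M_0)/(6h_0) = -181/1593. So s'(0) = 535/177.

3.0226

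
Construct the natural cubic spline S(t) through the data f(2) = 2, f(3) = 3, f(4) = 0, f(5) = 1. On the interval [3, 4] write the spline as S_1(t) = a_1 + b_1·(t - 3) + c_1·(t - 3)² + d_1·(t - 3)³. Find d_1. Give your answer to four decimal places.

With M_i denoting the second derivative at x_i, h_i = 1, 1, 1, and Δ_i = (y_(i+1) − y_i)/h_i = 1, -3, 1:
  1·M_0 + 4·M_1 + 1·M_2 = 6(Δ_1 - Δ_0) = -24
  1·M_1 + 4·M_2 + 1·M_3 = 6(Δ_2 - Δ_1) = 24
Natural end conditions: M_0 = M_3 = 0.
Hence M_0 = 0, M_1 = -8, M_2 = 8, M_3 = 0.
On [3, 4], with S_1(t) = a_1 + b_1·(t - 3) + c_1·(t - 3)² + d_1·(t - 3)³: c_1 = M_1/2 = -4, d_1 = (M_2 - M_1)/(6h_1) = 8/3, b_1 = Δ_1 - h_1(2M_1 + M_2)/6 = -5/3.

2.6667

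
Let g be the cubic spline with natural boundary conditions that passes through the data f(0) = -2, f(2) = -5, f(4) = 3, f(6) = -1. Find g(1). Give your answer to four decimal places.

With σ_i denoting the second derivative at x_i, h_i = 2, 2, 2, and Δ_i = (y_(i+1) − y_i)/h_i = -3/2, 4, -2:
  2·σ_0 + 8·σ_1 + 2·σ_2 = 6(Δ_1 - Δ_0) = 33
  2·σ_1 + 8·σ_2 + 2·σ_3 = 6(Δ_2 - Δ_1) = -36
Natural end conditions: σ_0 = σ_3 = 0.
Hence σ_0 = 0, σ_1 = 28/5, σ_2 = -59/10, σ_3 = 0.
On [0, 2], g(t) = -2 - 101/30·t + 0·t² + 7/15·t³.
With t = 1: g(1) = -49/10.

-4.9000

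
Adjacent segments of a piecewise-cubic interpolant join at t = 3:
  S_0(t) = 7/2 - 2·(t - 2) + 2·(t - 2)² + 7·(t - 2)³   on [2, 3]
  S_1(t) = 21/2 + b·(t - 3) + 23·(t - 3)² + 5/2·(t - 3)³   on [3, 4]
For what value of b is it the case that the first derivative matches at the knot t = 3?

23

S_0'(t) = -2 + 4·(t - 2) + 21·(t - 2)², so S_0'(3) = 23. On the right, S_1'(3) = b, so b = 23.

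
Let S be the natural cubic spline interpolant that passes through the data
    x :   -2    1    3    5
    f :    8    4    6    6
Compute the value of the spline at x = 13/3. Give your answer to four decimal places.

6.2287

With M_i denoting the second derivative at x_i, h_i = 3, 2, 2, and Δ_i = (y_(i+1) − y_i)/h_i = -4/3, 1, 0:
  3·M_0 + 10·M_1 + 2·M_2 = 6(Δ_1 - Δ_0) = 14
  2·M_1 + 8·M_2 + 2·M_3 = 6(Δ_2 - Δ_1) = -6
Natural end conditions: M_0 = M_3 = 0.
Forward elimination and back-substitution give M_0 = 0, M_1 = 31/19, M_2 = -22/19, M_3 = 0.
On [3, 5], S(x) = 6 + 44/57·(x - 3) - 11/19·(x - 3)² + 11/114·(x - 3)³.
With (x - 3) = 4/3: S(13/3) = 9586/1539.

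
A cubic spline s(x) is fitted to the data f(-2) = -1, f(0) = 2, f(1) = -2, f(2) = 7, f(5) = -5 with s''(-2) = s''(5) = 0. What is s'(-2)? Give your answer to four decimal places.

Write M_i for s''(x_i). With h_i = 2, 1, 1, 3 and divided differences Δ_i = 3/2, -4, 9, -4, the continuity of s' gives the tridiagonal system
  2·M_0 + 6·M_1 + 1·M_2 = 6(Δ_1 - Δ_0) = -33
  1·M_1 + 4·M_2 + 1·M_3 = 6(Δ_2 - Δ_1) = 78
  1·M_2 + 8·M_3 + 3·M_4 = 6(Δ_3 - Δ_2) = -78
Natural end conditions: M_0 = M_4 = 0.
Hence M_0 = 0, M_1 = -1725/178, M_2 = 2238/89, M_3 = -2295/178, M_4 = 0.
On [-2, 0], s'(x) = b_0 + 2c_0·(x + 2) + 3d_0·(x + 2)² with b_0 = Δ_0 - h_0(2M_0 + M_1)/6 = 421/89, c_0 = M_0/2 = 0, d_0 = (M_1 - M_0)/(6h_0) = -575/712. So s'(-2) = 421/89.

4.7303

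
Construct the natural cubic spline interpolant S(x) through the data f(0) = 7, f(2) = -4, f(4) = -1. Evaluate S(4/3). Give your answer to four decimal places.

Write m_i for S''(x_i). With h_i = 2, 2 and divided differences Δ_i = -11/2, 3/2, the continuity of S' gives the tridiagonal system
  2·m_0 + 8·m_1 + 2·m_2 = 6(Δ_1 - Δ_0) = 42
Natural end conditions: m_0 = m_2 = 0.
Solving the tridiagonal system: m_0 = 0, m_1 = 21/4, m_2 = 0.
On [0, 2], S(x) = 7 - 29/4·x + 0·x² + 7/16·x³.
With x = 4/3: S(4/3) = -44/27.

-1.6296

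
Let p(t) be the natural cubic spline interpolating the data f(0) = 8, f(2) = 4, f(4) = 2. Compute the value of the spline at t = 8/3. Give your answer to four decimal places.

3.1481

Let M_i = p''(x_i). Step sizes h_i = 2, 2; slopes of the chords Δ_i = (y_(i+1) - y_i)/h_i = -2, -1.
  2·M_0 + 8·M_1 + 2·M_2 = 6(Δ_1 - Δ_0) = 6
Natural end conditions: M_0 = M_2 = 0.
Hence M_0 = 0, M_1 = 3/4, M_2 = 0.
On [2, 4], p(t) = 4 - 3/2·(t - 2) + 3/8·(t - 2)² - 1/16·(t - 2)³.
With (t - 2) = 2/3: p(8/3) = 85/27.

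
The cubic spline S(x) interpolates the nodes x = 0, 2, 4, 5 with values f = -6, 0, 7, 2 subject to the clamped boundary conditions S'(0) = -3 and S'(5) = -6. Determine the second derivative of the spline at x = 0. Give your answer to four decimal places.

8.8043

Put m_i = S'' at the i-th knot. Here h = (2, 2, 1) and Δ = (3, 7/2, -5), so the interior equations h_(i-1)·m_(i-1) + 2(h_(i-1)+h_i)·m_i + h_i·m_(i+1) = 6(Δ_i − Δ_(i-1)) read
  2·m_0 + 8·m_1 + 2·m_2 = 6(Δ_1 - Δ_0) = 3
  2·m_1 + 6·m_2 + 1·m_3 = 6(Δ_2 - Δ_1) = -51
Clamped end conditions give two more equations: 2h_0·m_0 + h_0·m_1 = 6(Δ_0 - S'(0)) = 36 and h_2·m_2 + 2h_2·m_3 = 6(S'(5) - Δ_2) = -6.
Hence m_0 = 405/46, m_1 = 9/23, m_2 = -204/23, m_3 = 33/23.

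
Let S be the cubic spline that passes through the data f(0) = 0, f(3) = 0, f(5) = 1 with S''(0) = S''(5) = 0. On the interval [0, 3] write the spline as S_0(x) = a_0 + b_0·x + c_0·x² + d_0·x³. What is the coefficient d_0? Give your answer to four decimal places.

Put M_i = S'' at the i-th knot. Here h = (3, 2) and Δ = (0, 1/2), so the interior equations h_(i-1)·M_(i-1) + 2(h_(i-1)+h_i)·M_i + h_i·M_(i+1) = 6(Δ_i − Δ_(i-1)) read
  3·M_0 + 10·M_1 + 2·M_2 = 6(Δ_1 - Δ_0) = 3
Natural end conditions: M_0 = M_2 = 0.
Hence M_0 = 0, M_1 = 3/10, M_2 = 0.
On [0, 3], with S_0(x) = a_0 + b_0·x + c_0·x² + d_0·x³: c_0 = M_0/2 = 0, d_0 = (M_1 - M_0)/(6h_0) = 1/60, b_0 = Δ_0 - h_0(2M_0 + M_1)/6 = -3/20.

0.0167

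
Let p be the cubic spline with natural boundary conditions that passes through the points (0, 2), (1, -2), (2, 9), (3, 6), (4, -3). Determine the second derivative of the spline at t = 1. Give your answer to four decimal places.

29.4643

Put M_i = p'' at the i-th knot. Here h = (1, 1, 1, 1) and Δ = (-4, 11, -3, -9), so the interior equations h_(i-1)·M_(i-1) + 2(h_(i-1)+h_i)·M_i + h_i·M_(i+1) = 6(Δ_i − Δ_(i-1)) read
  1·M_0 + 4·M_1 + 1·M_2 = 6(Δ_1 - Δ_0) = 90
  1·M_1 + 4·M_2 + 1·M_3 = 6(Δ_2 - Δ_1) = -84
  1·M_2 + 4·M_3 + 1·M_4 = 6(Δ_3 - Δ_2) = -36
Natural end conditions: M_0 = M_4 = 0.
Forward elimination and back-substitution give M_0 = 0, M_1 = 825/28, M_2 = -195/7, M_3 = -57/28, M_4 = 0.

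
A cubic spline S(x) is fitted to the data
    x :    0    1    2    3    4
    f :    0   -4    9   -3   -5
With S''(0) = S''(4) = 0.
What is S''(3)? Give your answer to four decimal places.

28.6071

Let M_i = S''(x_i). Step sizes h_i = 1, 1, 1, 1; slopes of the chords Δ_i = (y_(i+1) - y_i)/h_i = -4, 13, -12, -2.
  1·M_0 + 4·M_1 + 1·M_2 = 6(Δ_1 - Δ_0) = 102
  1·M_1 + 4·M_2 + 1·M_3 = 6(Δ_2 - Δ_1) = -150
  1·M_2 + 4·M_3 + 1·M_4 = 6(Δ_3 - Δ_2) = 60
Natural end conditions: M_0 = M_4 = 0.
Hence M_0 = 0, M_1 = 1095/28, M_2 = -381/7, M_3 = 801/28, M_4 = 0.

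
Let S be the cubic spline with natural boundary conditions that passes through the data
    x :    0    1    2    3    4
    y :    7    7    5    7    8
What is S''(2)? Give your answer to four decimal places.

With σ_i denoting the second derivative at x_i, h_i = 1, 1, 1, 1, and Δ_i = (y_(i+1) − y_i)/h_i = 0, -2, 2, 1:
  1·σ_0 + 4·σ_1 + 1·σ_2 = 6(Δ_1 - Δ_0) = -12
  1·σ_1 + 4·σ_2 + 1·σ_3 = 6(Δ_2 - Δ_1) = 24
  1·σ_2 + 4·σ_3 + 1·σ_4 = 6(Δ_3 - Δ_2) = -6
Natural end conditions: σ_0 = σ_4 = 0.
Hence σ_0 = 0, σ_1 = -141/28, σ_2 = 57/7, σ_3 = -99/28, σ_4 = 0.

8.1429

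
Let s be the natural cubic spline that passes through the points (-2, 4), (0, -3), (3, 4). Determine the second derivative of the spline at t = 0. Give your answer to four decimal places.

3.5000

Put σ_i = s'' at the i-th knot. Here h = (2, 3) and Δ = (-7/2, 7/3), so the interior equations h_(i-1)·σ_(i-1) + 2(h_(i-1)+h_i)·σ_i + h_i·σ_(i+1) = 6(Δ_i − Δ_(i-1)) read
  2·σ_0 + 10·σ_1 + 3·σ_2 = 6(Δ_1 - Δ_0) = 35
Natural end conditions: σ_0 = σ_2 = 0.
Hence σ_0 = 0, σ_1 = 7/2, σ_2 = 0.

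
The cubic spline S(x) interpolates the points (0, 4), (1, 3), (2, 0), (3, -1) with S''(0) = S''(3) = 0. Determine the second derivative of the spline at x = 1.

With M_i denoting the second derivative at x_i, h_i = 1, 1, 1, and Δ_i = (y_(i+1) − y_i)/h_i = -1, -3, -1:
  1·M_0 + 4·M_1 + 1·M_2 = 6(Δ_1 - Δ_0) = -12
  1·M_1 + 4·M_2 + 1·M_3 = 6(Δ_2 - Δ_1) = 12
Natural end conditions: M_0 = M_3 = 0.
Forward elimination and back-substitution give M_0 = 0, M_1 = -4, M_2 = 4, M_3 = 0.

-4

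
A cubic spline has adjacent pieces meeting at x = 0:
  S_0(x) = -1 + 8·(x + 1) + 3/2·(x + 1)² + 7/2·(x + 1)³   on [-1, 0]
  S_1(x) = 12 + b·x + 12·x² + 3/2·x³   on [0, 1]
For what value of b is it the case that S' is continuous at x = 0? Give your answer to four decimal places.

S_0'(x) = 8 + 3·(x + 1) + 21/2·(x + 1)², so S_0'(0) = 43/2. On the right, S_1'(0) = b, so b = 43/2.

21.5000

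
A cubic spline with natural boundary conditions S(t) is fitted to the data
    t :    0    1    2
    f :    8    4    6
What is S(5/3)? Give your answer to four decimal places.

Let M_i = S''(x_i). Step sizes h_i = 1, 1; slopes of the chords Δ_i = (y_(i+1) - y_i)/h_i = -4, 2.
  1·M_0 + 4·M_1 + 1·M_2 = 6(Δ_1 - Δ_0) = 36
Natural end conditions: M_0 = M_2 = 0.
Forward elimination and back-substitution give M_0 = 0, M_1 = 9, M_2 = 0.
On [1, 2], S(t) = 4 - 1·(t - 1) + 9/2·(t - 1)² - 3/2·(t - 1)³.
With (t - 1) = 2/3: S(5/3) = 44/9.

4.8889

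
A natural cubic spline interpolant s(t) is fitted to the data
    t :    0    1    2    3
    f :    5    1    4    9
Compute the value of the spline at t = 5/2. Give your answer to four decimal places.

Let m_i = s''(x_i). Step sizes h_i = 1, 1, 1; slopes of the chords Δ_i = (y_(i+1) - y_i)/h_i = -4, 3, 5.
  1·m_0 + 4·m_1 + 1·m_2 = 6(Δ_1 - Δ_0) = 42
  1·m_1 + 4·m_2 + 1·m_3 = 6(Δ_2 - Δ_1) = 12
Natural end conditions: m_0 = m_3 = 0.
Solving the tridiagonal system: m_0 = 0, m_1 = 52/5, m_2 = 2/5, m_3 = 0.
On [2, 3], s(t) = 4 + 73/15·(t - 2) + 1/5·(t - 2)² - 1/15·(t - 2)³.
With (t - 2) = 1/2: s(5/2) = 259/40.

6.4750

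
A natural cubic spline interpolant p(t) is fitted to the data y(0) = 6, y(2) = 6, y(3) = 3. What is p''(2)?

Let M_i = p''(x_i). Step sizes h_i = 2, 1; slopes of the chords Δ_i = (y_(i+1) - y_i)/h_i = 0, -3.
  2·M_0 + 6·M_1 + 1·M_2 = 6(Δ_1 - Δ_0) = -18
Natural end conditions: M_0 = M_2 = 0.
Forward elimination and back-substitution give M_0 = 0, M_1 = -3, M_2 = 0.

-3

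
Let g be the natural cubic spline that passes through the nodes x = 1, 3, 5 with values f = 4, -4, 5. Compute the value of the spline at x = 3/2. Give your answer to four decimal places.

1.0039

Put m_i = g'' at the i-th knot. Here h = (2, 2) and Δ = (-4, 9/2), so the interior equations h_(i-1)·m_(i-1) + 2(h_(i-1)+h_i)·m_i + h_i·m_(i+1) = 6(Δ_i − Δ_(i-1)) read
  2·m_0 + 8·m_1 + 2·m_2 = 6(Δ_1 - Δ_0) = 51
Natural end conditions: m_0 = m_2 = 0.
Forward elimination and back-substitution give m_0 = 0, m_1 = 51/8, m_2 = 0.
On [1, 3], g(x) = 4 - 49/8·(x - 1) + 0·(x - 1)² + 17/32·(x - 1)³.
With (x - 1) = 1/2: g(3/2) = 257/256.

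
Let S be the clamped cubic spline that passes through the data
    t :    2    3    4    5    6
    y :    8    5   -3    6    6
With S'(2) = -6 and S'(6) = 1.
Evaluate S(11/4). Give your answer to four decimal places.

With M_i denoting the second derivative at x_i, h_i = 1, 1, 1, 1, and Δ_i = (y_(i+1) − y_i)/h_i = -3, -8, 9, 0:
  1·M_0 + 4·M_1 + 1·M_2 = 6(Δ_1 - Δ_0) = -30
  1·M_1 + 4·M_2 + 1·M_3 = 6(Δ_2 - Δ_1) = 102
  1·M_2 + 4·M_3 + 1·M_4 = 6(Δ_3 - Δ_2) = -54
Clamped end conditions give two more equations: 2h_0·M_0 + h_0·M_1 = 6(Δ_0 - S'(2)) = 18 and h_3·M_3 + 2h_3·M_4 = 6(S'(6) - Δ_3) = 6.
Solving: M_0 = 559/28, M_1 = -307/14, M_2 = 151/4, M_3 = -379/14, M_4 = 463/28.
On [2, 3], S(t) = 8 - 6·(t - 2) + 559/56·(t - 2)² - 391/56·(t - 2)³.
With (t - 2) = 3/4: S(11/4) = 22111/3584.

6.1694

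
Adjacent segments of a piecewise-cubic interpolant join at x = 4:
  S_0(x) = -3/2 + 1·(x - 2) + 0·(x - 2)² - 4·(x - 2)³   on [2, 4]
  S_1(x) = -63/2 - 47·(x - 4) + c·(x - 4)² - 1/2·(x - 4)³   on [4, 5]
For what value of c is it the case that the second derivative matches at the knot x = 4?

S_0''(x) = 0 - 24·(x - 2), so S_0''(4) = -48. On the right, S_1''(4) = 2c, so c = -24.

-24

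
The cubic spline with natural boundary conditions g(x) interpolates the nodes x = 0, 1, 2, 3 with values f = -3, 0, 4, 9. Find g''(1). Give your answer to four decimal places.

1.2000

Put σ_i = g'' at the i-th knot. Here h = (1, 1, 1) and Δ = (3, 4, 5), so the interior equations h_(i-1)·σ_(i-1) + 2(h_(i-1)+h_i)·σ_i + h_i·σ_(i+1) = 6(Δ_i − Δ_(i-1)) read
  1·σ_0 + 4·σ_1 + 1·σ_2 = 6(Δ_1 - Δ_0) = 6
  1·σ_1 + 4·σ_2 + 1·σ_3 = 6(Δ_2 - Δ_1) = 6
Natural end conditions: σ_0 = σ_3 = 0.
Solving the tridiagonal system: σ_0 = 0, σ_1 = 6/5, σ_2 = 6/5, σ_3 = 0.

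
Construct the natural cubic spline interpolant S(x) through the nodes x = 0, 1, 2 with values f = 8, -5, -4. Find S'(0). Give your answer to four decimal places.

-16.5000

Let M_i = S''(x_i). Step sizes h_i = 1, 1; slopes of the chords Δ_i = (y_(i+1) - y_i)/h_i = -13, 1.
  1·M_0 + 4·M_1 + 1·M_2 = 6(Δ_1 - Δ_0) = 84
Natural end conditions: M_0 = M_2 = 0.
Hence M_0 = 0, M_1 = 21, M_2 = 0.
On [0, 1], S'(x) = b_0 + 2c_0·x + 3d_0·x² with b_0 = Δ_0 - h_0(2M_0 + M_1)/6 = -33/2, c_0 = M_0/2 = 0, d_0 = (M_1 - M_0)/(6h_0) = 7/2. So S'(0) = -33/2.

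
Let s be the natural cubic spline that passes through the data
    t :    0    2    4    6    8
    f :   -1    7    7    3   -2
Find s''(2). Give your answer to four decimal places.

Write M_i for s''(x_i). With h_i = 2, 2, 2, 2 and divided differences Δ_i = 4, 0, -2, -5/2, the continuity of s' gives the tridiagonal system
  2·M_0 + 8·M_1 + 2·M_2 = 6(Δ_1 - Δ_0) = -24
  2·M_1 + 8·M_2 + 2·M_3 = 6(Δ_2 - Δ_1) = -12
  2·M_2 + 8·M_3 + 2·M_4 = 6(Δ_3 - Δ_2) = -3
Natural end conditions: M_0 = M_4 = 0.
Solving the tridiagonal system: M_0 = 0, M_1 = -45/16, M_2 = -3/4, M_3 = -3/16, M_4 = 0.

-2.8125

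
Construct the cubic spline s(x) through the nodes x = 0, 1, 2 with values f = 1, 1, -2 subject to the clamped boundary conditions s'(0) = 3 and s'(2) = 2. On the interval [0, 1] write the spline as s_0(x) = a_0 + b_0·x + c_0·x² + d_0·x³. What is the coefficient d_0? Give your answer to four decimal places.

-0.5000

Let M_i = s''(x_i). Step sizes h_i = 1, 1; slopes of the chords Δ_i = (y_(i+1) - y_i)/h_i = 0, -3.
  1·M_0 + 4·M_1 + 1·M_2 = 6(Δ_1 - Δ_0) = -18
Clamped end conditions give two more equations: 2h_0·M_0 + h_0·M_1 = 6(Δ_0 - s'(0)) = -18 and h_1·M_1 + 2h_1·M_2 = 6(s'(2) - Δ_1) = 30.
Solving the tridiagonal system: M_0 = -5, M_1 = -8, M_2 = 19.
On [0, 1], with s_0(x) = a_0 + b_0·x + c_0·x² + d_0·x³: c_0 = M_0/2 = -5/2, d_0 = (M_1 - M_0)/(6h_0) = -1/2, b_0 = Δ_0 - h_0(2M_0 + M_1)/6 = 3.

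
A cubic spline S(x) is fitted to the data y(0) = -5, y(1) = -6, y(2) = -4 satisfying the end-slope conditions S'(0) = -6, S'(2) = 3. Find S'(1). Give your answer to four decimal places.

1.5000

Write M_i for S''(x_i). With h_i = 1, 1 and divided differences Δ_i = -1, 2, the continuity of S' gives the tridiagonal system
  1·M_0 + 4·M_1 + 1·M_2 = 6(Δ_1 - Δ_0) = 18
Clamped end conditions give two more equations: 2h_0·M_0 + h_0·M_1 = 6(Δ_0 - S'(0)) = 30 and h_1·M_1 + 2h_1·M_2 = 6(S'(2) - Δ_1) = 6.
Forward elimination and back-substitution give M_0 = 15, M_1 = 0, M_2 = 3.
On [1, 2], S'(x) = b_1 + 2c_1·(x - 1) + 3d_1·(x - 1)² with b_1 = Δ_1 - h_1(2M_1 + M_2)/6 = 3/2, c_1 = M_1/2 = 0, d_1 = (M_2 - M_1)/(6h_1) = 1/2. So S'(1) = 3/2.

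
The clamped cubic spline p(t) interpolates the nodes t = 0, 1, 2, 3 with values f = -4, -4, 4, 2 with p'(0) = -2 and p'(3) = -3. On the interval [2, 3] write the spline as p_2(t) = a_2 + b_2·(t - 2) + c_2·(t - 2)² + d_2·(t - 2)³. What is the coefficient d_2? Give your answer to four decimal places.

Write M_i for p''(x_i). With h_i = 1, 1, 1 and divided differences Δ_i = 0, 8, -2, the continuity of p' gives the tridiagonal system
  1·M_0 + 4·M_1 + 1·M_2 = 6(Δ_1 - Δ_0) = 48
  1·M_1 + 4·M_2 + 1·M_3 = 6(Δ_2 - Δ_1) = -60
Clamped end conditions give two more equations: 2h_0·M_0 + h_0·M_1 = 6(Δ_0 - p'(0)) = 12 and h_2·M_2 + 2h_2·M_3 = 6(p'(3) - Δ_2) = -6.
Hence M_0 = -46/15, M_1 = 272/15, M_2 = -322/15, M_3 = 116/15.
On [2, 3], with p_2(t) = a_2 + b_2·(t - 2) + c_2·(t - 2)² + d_2·(t - 2)³: c_2 = M_2/2 = -161/15, d_2 = (M_3 - M_2)/(6h_2) = 73/15, b_2 = Δ_2 - h_2(2M_2 + M_3)/6 = 58/15.

4.8667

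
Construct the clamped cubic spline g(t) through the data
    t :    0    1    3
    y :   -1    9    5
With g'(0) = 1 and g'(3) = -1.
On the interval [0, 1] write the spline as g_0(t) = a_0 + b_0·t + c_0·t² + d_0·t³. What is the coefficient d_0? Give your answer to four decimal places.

Put m_i = g'' at the i-th knot. Here h = (1, 2) and Δ = (10, -2), so the interior equations h_(i-1)·m_(i-1) + 2(h_(i-1)+h_i)·m_i + h_i·m_(i+1) = 6(Δ_i − Δ_(i-1)) read
  1·m_0 + 6·m_1 + 2·m_2 = 6(Δ_1 - Δ_0) = -72
Clamped end conditions give two more equations: 2h_0·m_0 + h_0·m_1 = 6(Δ_0 - g'(0)) = 54 and h_1·m_1 + 2h_1·m_2 = 6(g'(3) - Δ_1) = 6.
Solving: m_0 = 115/3, m_1 = -68/3, m_2 = 77/6.
On [0, 1], with g_0(t) = a_0 + b_0·t + c_0·t² + d_0·t³: c_0 = m_0/2 = 115/6, d_0 = (m_1 - m_0)/(6h_0) = -61/6, b_0 = Δ_0 - h_0(2m_0 + m_1)/6 = 1.

-10.1667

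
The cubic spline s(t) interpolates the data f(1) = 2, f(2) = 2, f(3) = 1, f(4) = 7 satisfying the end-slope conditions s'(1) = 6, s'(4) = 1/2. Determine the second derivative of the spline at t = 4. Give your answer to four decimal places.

Put σ_i = s'' at the i-th knot. Here h = (1, 1, 1) and Δ = (0, -1, 6), so the interior equations h_(i-1)·σ_(i-1) + 2(h_(i-1)+h_i)·σ_i + h_i·σ_(i+1) = 6(Δ_i − Δ_(i-1)) read
  1·σ_0 + 4·σ_1 + 1·σ_2 = 6(Δ_1 - Δ_0) = -6
  1·σ_1 + 4·σ_2 + 1·σ_3 = 6(Δ_2 - Δ_1) = 42
Clamped end conditions give two more equations: 2h_0·σ_0 + h_0·σ_1 = 6(Δ_0 - s'(1)) = -36 and h_2·σ_2 + 2h_2·σ_3 = 6(s'(4) - Δ_2) = -33.
Forward elimination and back-substitution give σ_0 = -259/15, σ_1 = -22/15, σ_2 = 257/15, σ_3 = -376/15.

-25.0667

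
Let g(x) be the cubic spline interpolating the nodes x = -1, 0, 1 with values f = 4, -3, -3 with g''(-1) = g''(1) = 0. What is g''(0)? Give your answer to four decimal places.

Put m_i = g'' at the i-th knot. Here h = (1, 1) and Δ = (-7, 0), so the interior equations h_(i-1)·m_(i-1) + 2(h_(i-1)+h_i)·m_i + h_i·m_(i+1) = 6(Δ_i − Δ_(i-1)) read
  1·m_0 + 4·m_1 + 1·m_2 = 6(Δ_1 - Δ_0) = 42
Natural end conditions: m_0 = m_2 = 0.
Forward elimination and back-substitution give m_0 = 0, m_1 = 21/2, m_2 = 0.

10.5000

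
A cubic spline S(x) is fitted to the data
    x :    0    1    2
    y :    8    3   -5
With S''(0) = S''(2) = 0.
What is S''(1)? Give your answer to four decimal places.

Write m_i for S''(x_i). With h_i = 1, 1 and divided differences Δ_i = -5, -8, the continuity of S' gives the tridiagonal system
  1·m_0 + 4·m_1 + 1·m_2 = 6(Δ_1 - Δ_0) = -18
Natural end conditions: m_0 = m_2 = 0.
Hence m_0 = 0, m_1 = -9/2, m_2 = 0.

-4.5000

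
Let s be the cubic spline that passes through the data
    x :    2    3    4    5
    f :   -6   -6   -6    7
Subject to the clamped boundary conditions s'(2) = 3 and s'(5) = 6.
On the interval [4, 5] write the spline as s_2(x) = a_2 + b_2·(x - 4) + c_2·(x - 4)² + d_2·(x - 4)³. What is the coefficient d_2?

Write σ_i for s''(x_i). With h_i = 1, 1, 1 and divided differences Δ_i = 0, 0, 13, the continuity of s' gives the tridiagonal system
  1·σ_0 + 4·σ_1 + 1·σ_2 = 6(Δ_1 - Δ_0) = 0
  1·σ_1 + 4·σ_2 + 1·σ_3 = 6(Δ_2 - Δ_1) = 78
Clamped end conditions give two more equations: 2h_0·σ_0 + h_0·σ_1 = 6(Δ_0 - s'(2)) = -18 and h_2·σ_2 + 2h_2·σ_3 = 6(s'(5) - Δ_2) = -42.
Solving: σ_0 = -6, σ_1 = -6, σ_2 = 30, σ_3 = -36.
On [4, 5], with s_2(x) = a_2 + b_2·(x - 4) + c_2·(x - 4)² + d_2·(x - 4)³: c_2 = σ_2/2 = 15, d_2 = (σ_3 - σ_2)/(6h_2) = -11, b_2 = Δ_2 - h_2(2σ_2 + σ_3)/6 = 9.

-11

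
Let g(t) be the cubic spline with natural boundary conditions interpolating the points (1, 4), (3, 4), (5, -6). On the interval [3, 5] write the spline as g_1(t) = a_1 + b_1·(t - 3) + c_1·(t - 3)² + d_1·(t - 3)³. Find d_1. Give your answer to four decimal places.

0.3125

Write M_i for g''(x_i). With h_i = 2, 2 and divided differences Δ_i = 0, -5, the continuity of g' gives the tridiagonal system
  2·M_0 + 8·M_1 + 2·M_2 = 6(Δ_1 - Δ_0) = -30
Natural end conditions: M_0 = M_2 = 0.
Hence M_0 = 0, M_1 = -15/4, M_2 = 0.
On [3, 5], with g_1(t) = a_1 + b_1·(t - 3) + c_1·(t - 3)² + d_1·(t - 3)³: c_1 = M_1/2 = -15/8, d_1 = (M_2 - M_1)/(6h_1) = 5/16, b_1 = Δ_1 - h_1(2M_1 + M_2)/6 = -5/2.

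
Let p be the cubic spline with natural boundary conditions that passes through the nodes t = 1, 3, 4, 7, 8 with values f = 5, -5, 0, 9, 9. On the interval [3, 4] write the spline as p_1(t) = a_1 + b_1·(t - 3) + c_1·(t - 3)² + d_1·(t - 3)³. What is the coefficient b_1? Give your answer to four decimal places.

1.9193

With M_i denoting the second derivative at x_i, h_i = 2, 1, 3, 1, and Δ_i = (y_(i+1) − y_i)/h_i = -5, 5, 3, 0:
  2·M_0 + 6·M_1 + 1·M_2 = 6(Δ_1 - Δ_0) = 60
  1·M_1 + 8·M_2 + 3·M_3 = 6(Δ_2 - Δ_1) = -12
  3·M_2 + 8·M_3 + 1·M_4 = 6(Δ_3 - Δ_2) = -18
Natural end conditions: M_0 = M_4 = 0.
Solving the tridiagonal system: M_0 = 0, M_1 = 1671/161, M_2 = -366/161, M_3 = -225/161, M_4 = 0.
On [3, 4], with p_1(t) = a_1 + b_1·(t - 3) + c_1·(t - 3)² + d_1·(t - 3)³: c_1 = M_1/2 = 1671/322, d_1 = (M_2 - M_1)/(6h_1) = -97/46, b_1 = Δ_1 - h_1(2M_1 + M_2)/6 = 309/161.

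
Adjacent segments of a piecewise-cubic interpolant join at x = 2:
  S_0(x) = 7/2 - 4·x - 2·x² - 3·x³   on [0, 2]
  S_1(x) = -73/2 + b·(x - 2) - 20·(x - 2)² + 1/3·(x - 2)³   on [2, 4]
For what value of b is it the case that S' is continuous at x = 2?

-48

S_0'(x) = -4 - 4·x - 9·x², so S_0'(2) = -48. On the right, S_1'(2) = b, so b = -48.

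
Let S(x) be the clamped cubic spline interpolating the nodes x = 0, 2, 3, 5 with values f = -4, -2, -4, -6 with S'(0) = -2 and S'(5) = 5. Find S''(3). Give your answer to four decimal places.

Let M_i = S''(x_i). Step sizes h_i = 2, 1, 2; slopes of the chords Δ_i = (y_(i+1) - y_i)/h_i = 1, -2, -1.
  2·M_0 + 6·M_1 + 1·M_2 = 6(Δ_1 - Δ_0) = -18
  1·M_1 + 6·M_2 + 2·M_3 = 6(Δ_2 - Δ_1) = 6
Clamped end conditions give two more equations: 2h_0·M_0 + h_0·M_1 = 6(Δ_0 - S'(0)) = 18 and h_2·M_2 + 2h_2·M_3 = 6(S'(5) - Δ_2) = 36.
Solving: M_0 = 113/16, M_1 = -41/8, M_2 = -11/8, M_3 = 155/16.

-1.3750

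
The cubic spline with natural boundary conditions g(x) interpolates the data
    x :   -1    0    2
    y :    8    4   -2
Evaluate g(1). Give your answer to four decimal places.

0.7500

Let M_i = g''(x_i). Step sizes h_i = 1, 2; slopes of the chords Δ_i = (y_(i+1) - y_i)/h_i = -4, -3.
  1·M_0 + 6·M_1 + 2·M_2 = 6(Δ_1 - Δ_0) = 6
Natural end conditions: M_0 = M_2 = 0.
Forward elimination and back-substitution give M_0 = 0, M_1 = 1, M_2 = 0.
On [0, 2], g(x) = 4 - 11/3·x + 1/2·x² - 1/12·x³.
With x = 1: g(1) = 3/4.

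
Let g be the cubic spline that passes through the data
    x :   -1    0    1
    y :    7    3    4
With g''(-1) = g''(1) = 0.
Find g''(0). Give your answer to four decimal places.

Let σ_i = g''(x_i). Step sizes h_i = 1, 1; slopes of the chords Δ_i = (y_(i+1) - y_i)/h_i = -4, 1.
  1·σ_0 + 4·σ_1 + 1·σ_2 = 6(Δ_1 - Δ_0) = 30
Natural end conditions: σ_0 = σ_2 = 0.
Solving: σ_0 = 0, σ_1 = 15/2, σ_2 = 0.

7.5000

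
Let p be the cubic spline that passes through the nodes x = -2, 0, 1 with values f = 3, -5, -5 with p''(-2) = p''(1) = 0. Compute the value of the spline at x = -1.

-2

Write M_i for p''(x_i). With h_i = 2, 1 and divided differences Δ_i = -4, 0, the continuity of p' gives the tridiagonal system
  2·M_0 + 6·M_1 + 1·M_2 = 6(Δ_1 - Δ_0) = 24
Natural end conditions: M_0 = M_2 = 0.
Hence M_0 = 0, M_1 = 4, M_2 = 0.
On [-2, 0], p(x) = 3 - 16/3·(x + 2) + 0·(x + 2)² + 1/3·(x + 2)³.
With (x + 2) = 1: p(-1) = -2.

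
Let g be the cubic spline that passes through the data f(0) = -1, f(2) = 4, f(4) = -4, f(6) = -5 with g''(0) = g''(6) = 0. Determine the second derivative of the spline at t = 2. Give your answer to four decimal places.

-5.9000

With M_i denoting the second derivative at x_i, h_i = 2, 2, 2, and Δ_i = (y_(i+1) − y_i)/h_i = 5/2, -4, -1/2:
  2·M_0 + 8·M_1 + 2·M_2 = 6(Δ_1 - Δ_0) = -39
  2·M_1 + 8·M_2 + 2·M_3 = 6(Δ_2 - Δ_1) = 21
Natural end conditions: M_0 = M_3 = 0.
Solving the tridiagonal system: M_0 = 0, M_1 = -59/10, M_2 = 41/10, M_3 = 0.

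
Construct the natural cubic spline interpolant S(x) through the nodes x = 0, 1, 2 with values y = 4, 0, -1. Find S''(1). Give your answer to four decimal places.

With M_i denoting the second derivative at x_i, h_i = 1, 1, and Δ_i = (y_(i+1) − y_i)/h_i = -4, -1:
  1·M_0 + 4·M_1 + 1·M_2 = 6(Δ_1 - Δ_0) = 18
Natural end conditions: M_0 = M_2 = 0.
Solving the tridiagonal system: M_0 = 0, M_1 = 9/2, M_2 = 0.

4.5000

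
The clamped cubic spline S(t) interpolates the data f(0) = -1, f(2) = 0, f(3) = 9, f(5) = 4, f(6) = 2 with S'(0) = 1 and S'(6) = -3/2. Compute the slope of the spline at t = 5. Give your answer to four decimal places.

-3.7527

Let M_i = S''(x_i). Step sizes h_i = 2, 1, 2, 1; slopes of the chords Δ_i = (y_(i+1) - y_i)/h_i = 1/2, 9, -5/2, -2.
  2·M_0 + 6·M_1 + 1·M_2 = 6(Δ_1 - Δ_0) = 51
  1·M_1 + 6·M_2 + 2·M_3 = 6(Δ_2 - Δ_1) = -69
  2·M_2 + 6·M_3 + 1·M_4 = 6(Δ_3 - Δ_2) = 3
Clamped end conditions give two more equations: 2h_0·M_0 + h_0·M_1 = 6(Δ_0 - S'(0)) = -3 and h_3·M_3 + 2h_3·M_4 = 6(S'(6) - Δ_3) = 3.
Solving: M_0 = -2819/372, M_1 = 1270/93, M_2 = -2935/186, M_3 = 559/93, M_4 = -140/93.
On [5, 6], S'(t) = b_3 + 2c_3·(t - 5) + 3d_3·(t - 5)² with b_3 = Δ_3 - h_3(2M_3 + M_4)/6 = -349/93, c_3 = M_3/2 = 559/186, d_3 = (M_4 - M_3)/(6h_3) = -233/186. So S'(5) = -349/93.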